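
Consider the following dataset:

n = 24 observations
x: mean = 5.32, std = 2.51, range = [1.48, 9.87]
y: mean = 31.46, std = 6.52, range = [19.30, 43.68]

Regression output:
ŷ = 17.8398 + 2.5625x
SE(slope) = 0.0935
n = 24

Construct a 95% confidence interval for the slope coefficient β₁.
The 95% CI for β₁ is (2.3686, 2.7564)

Confidence interval for the slope:

The 95% CI for β₁ is: β̂₁ ± t*(α/2, n-2) × SE(β̂₁)

Step 1: Find critical t-value
- Confidence level = 0.95
- Degrees of freedom = n - 2 = 24 - 2 = 22
- t*(α/2, 22) = 2.0739

Step 2: Calculate margin of error
Margin = 2.0739 × 0.0935 = 0.1939

Step 3: Construct interval
CI = 2.5625 ± 0.1939
CI = (2.3686, 2.7564)

Interpretation: intervals built this way capture the true β₁ in 95% of repeated samples; here the plausible range for the per-unit effect of x on y is 2.3686 to 2.7564.
Since 0 is outside the interval, a two-sided test at α = 0.05 would reject H₀: β₁ = 0.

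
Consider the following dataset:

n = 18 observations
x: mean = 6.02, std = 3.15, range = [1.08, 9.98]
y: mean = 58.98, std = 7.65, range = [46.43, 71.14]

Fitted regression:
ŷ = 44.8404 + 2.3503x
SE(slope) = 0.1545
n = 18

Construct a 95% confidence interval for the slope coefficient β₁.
The 95% CI for β₁ is (2.0228, 2.6778)

Confidence interval for the slope:

The 95% CI for β₁ is: β̂₁ ± t*(α/2, n-2) × SE(β̂₁)

Step 1: Find critical t-value
- Confidence level = 0.95
- Degrees of freedom = n - 2 = 18 - 2 = 16
- t*(α/2, 16) = 2.1199

Step 2: Calculate margin of error
Margin = 2.1199 × 0.1545 = 0.3275

Step 3: Construct interval
CI = 2.3503 ± 0.3275
CI = (2.0228, 2.6778)

Interpretation: We are 95% confident that the true slope β₁ lies between 2.0228 and 2.6778.
Since 0 is outside the interval, a two-sided test at α = 0.05 would reject H₀: β₁ = 0.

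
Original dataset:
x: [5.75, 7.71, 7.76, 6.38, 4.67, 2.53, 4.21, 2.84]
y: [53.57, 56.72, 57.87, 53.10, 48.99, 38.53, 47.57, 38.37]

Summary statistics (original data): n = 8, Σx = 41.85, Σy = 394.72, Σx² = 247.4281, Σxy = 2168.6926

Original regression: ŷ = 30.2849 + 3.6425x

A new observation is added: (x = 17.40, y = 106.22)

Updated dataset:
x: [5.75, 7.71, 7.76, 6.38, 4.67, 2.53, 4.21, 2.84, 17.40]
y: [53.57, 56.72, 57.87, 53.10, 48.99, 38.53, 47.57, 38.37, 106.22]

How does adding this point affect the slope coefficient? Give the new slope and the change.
New slope β₁ = 4.4906 versus 3.6425 before: a change of +0.8481 (+23.3%).

x = 17.40 lies well outside the original x-range [2.53, 7.76] (x̄ ≈ 5.23), so this observation has high leverage and can move the slope substantially.

Step 1: Update the sums with the new point (n goes from 8 to 9)
Σx  = 41.85 + 17.40 = 59.25
Σy  = 394.72 + 106.22 = 500.94
Σx² = 247.4281 + 17.40² = 247.4281 + 302.7600 = 550.1881
Σxy = 2168.6926 + 17.40×106.22 = 2168.6926 + 1848.2280 = 4016.9206

Step 2: Recompute the slope with b₁ = (nΣxy − ΣxΣy) / (nΣx² − (Σx)²)
Numerator   = 9×4016.9206 − 59.25×500.94 = 36152.2854 − 29680.6950 = 6471.5904
Denominator = 9×550.1881 − 59.25² = 4951.6929 − 3510.5625 = 1441.1304
b₁(new) = 6471.5904 / 1441.1304 = 4.4906

(Same formula on the original sums: (8×2168.6926 − 41.85×394.72) / (8×247.4281 − 41.85²) = 830.5088 / 228.0023 = 3.6425, matching the given fit.)

Step 3: Change in slope
Δβ₁ = 4.4906 − 3.6425 = +0.8481
Relative change = +0.8481 / 3.6425 × 100% = +23.3%
→ the slope increases when the point is added.

Because the point sits above the extension of the original line at a high-leverage x, it tilts the fit up.
In practice: refit with and without it and report both if conclusions differ; investigate whether it comes from the same population as the rest of the sample.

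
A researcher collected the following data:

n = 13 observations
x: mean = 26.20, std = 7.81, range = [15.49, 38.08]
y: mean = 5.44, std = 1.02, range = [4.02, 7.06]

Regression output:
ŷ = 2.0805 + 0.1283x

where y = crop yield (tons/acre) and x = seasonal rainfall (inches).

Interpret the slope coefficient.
An increase of one inch in rainfall is associated with a 0.1283 tons/acre increase in predicted crop yield.

The slope β₁ = 0.1283 gives the rate at which the fitted crop yield changes with rainfall.

Interpretation:
- Rainfall up by 1 inch → predicted crop yield increases by 0.1283 tons/acre
- This is a linear approximation: the same per-unit change is assumed across the whole observed x range

(β₀ = 2.0805 is the fitted value at x = 0 and is not part of the slope interpretation.)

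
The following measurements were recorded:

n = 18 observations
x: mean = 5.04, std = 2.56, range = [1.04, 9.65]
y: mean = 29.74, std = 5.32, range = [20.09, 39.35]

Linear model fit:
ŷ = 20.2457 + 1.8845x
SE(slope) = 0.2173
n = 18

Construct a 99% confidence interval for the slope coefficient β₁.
The 99% CI for β₁ is (1.2498, 2.5192)

Confidence interval for the slope:

The 99% CI for β₁ is: β̂₁ ± t*(α/2, n-2) × SE(β̂₁)

Step 1: Find critical t-value
- Confidence level = 0.99
- Degrees of freedom = n - 2 = 18 - 2 = 16
- t*(α/2, 16) = 2.9208

Step 2: Calculate margin of error
Margin = 2.9208 × 0.2173 = 0.6347

Step 3: Construct interval
CI = 1.8845 ± 0.6347
CI = (1.2498, 2.5192)

Interpretation: We are 99% confident that the true slope β₁ lies between 1.2498 and 2.5192.
The interval does not include 0, suggesting a significant linear relationship.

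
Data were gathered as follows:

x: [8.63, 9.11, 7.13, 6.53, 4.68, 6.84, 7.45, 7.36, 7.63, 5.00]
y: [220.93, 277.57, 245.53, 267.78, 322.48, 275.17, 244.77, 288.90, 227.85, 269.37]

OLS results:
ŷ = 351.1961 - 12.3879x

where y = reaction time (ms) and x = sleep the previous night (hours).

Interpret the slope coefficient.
On average, reaction time is about 12.3879 ms lower for every extra hour of sleep.

The slope β₁ = -12.3879 gives the rate at which the fitted reaction time changes with sleep.

Interpretation:
- Sleep up by 1 hour → predicted reaction time decreases by 12.3879 ms
- This is a linear approximation: the same per-unit change is assumed across the whole observed x range
- The slope describes association in these data, not necessarily a causal effect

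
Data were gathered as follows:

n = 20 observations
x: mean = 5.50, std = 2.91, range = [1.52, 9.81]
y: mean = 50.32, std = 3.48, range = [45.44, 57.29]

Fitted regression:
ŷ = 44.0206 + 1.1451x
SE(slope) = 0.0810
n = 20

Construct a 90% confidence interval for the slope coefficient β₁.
The 90% CI for β₁ is (1.0046, 1.2856)

Confidence interval for the slope:

The 90% CI for β₁ is: β̂₁ ± t*(α/2, n-2) × SE(β̂₁)

Step 1: Find critical t-value
- Confidence level = 0.9
- Degrees of freedom = n - 2 = 20 - 2 = 18
- t*(α/2, 18) = 1.7341

Step 2: Calculate margin of error
Margin = 1.7341 × 0.0810 = 0.1405

Step 3: Construct interval
CI = 1.1451 ± 0.1405
CI = (1.0046, 1.2856)

Interpretation: each one-unit increase in x is associated with a change in mean y of between 1.0046 and 1.2856, with 90% confidence.
Since 0 is outside the interval, a two-sided test at α = 0.10 would reject H₀: β₁ = 0.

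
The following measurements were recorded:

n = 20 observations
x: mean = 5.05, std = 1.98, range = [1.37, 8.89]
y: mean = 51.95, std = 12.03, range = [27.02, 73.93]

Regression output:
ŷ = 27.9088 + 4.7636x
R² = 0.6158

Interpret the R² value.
About 61.58% of the variability in y is accounted for by the regression on x (R² = 0.6158) — a moderate linear fit.

R² (coefficient of determination) measures the proportion of variance in y explained by the regression model.

Here R² = 0.6158:
- Explained: 61.58% of the variation in y
- Unexplained (residual): 100% − 61.58% = 38.42%
- Rule of thumb (below 0.3 weak; 0.3 to below 0.7 moderate; 0.7 and above strong) → moderate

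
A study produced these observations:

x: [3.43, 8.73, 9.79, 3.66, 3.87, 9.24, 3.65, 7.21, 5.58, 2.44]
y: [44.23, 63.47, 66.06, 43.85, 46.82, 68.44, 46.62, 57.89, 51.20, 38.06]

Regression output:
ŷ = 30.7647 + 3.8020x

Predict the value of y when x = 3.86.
ŷ = 45.4404

Plug x = 3.86 into the fitted line:

ŷ = 30.7647 + 3.8020 × 3.86
ŷ = 30.7647 + 14.6757
ŷ = 45.4404

This is the fitted mean response at that x — an individual observation would come with a wider prediction interval.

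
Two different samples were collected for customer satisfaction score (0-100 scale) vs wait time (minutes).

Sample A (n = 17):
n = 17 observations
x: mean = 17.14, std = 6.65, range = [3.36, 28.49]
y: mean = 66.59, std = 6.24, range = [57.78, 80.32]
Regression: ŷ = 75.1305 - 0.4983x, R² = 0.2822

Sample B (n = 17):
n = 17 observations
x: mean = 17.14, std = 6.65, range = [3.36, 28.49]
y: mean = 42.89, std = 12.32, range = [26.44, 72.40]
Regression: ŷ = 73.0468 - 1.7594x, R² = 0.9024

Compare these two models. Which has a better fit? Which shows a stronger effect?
Model B has the better fit (R² = 0.9024 vs 0.2822). Model B shows the stronger effect (|β₁| = 1.7594 vs 0.4983).

Model Comparison:

Goodness of fit (R²):
- Model A: R² = 0.2822 → 28.22% of variance in satisfaction score explained
- Model B: R² = 0.9024 → 90.24% of variance in satisfaction score explained
- 0.9024 > 0.2822 → Model B has the better fit

Strength of effect — compare |β₁|:
- Model A: β₁ = -0.4983 → predicted satisfaction score falls 0.4983 points per additional minute of wait time
- Model B: β₁ = -1.7594 → predicted satisfaction score falls 1.7594 points per additional minute of wait time
- |-0.4983| < |-1.7594| → Model B shows the stronger marginal effect

Note: A steeper slope doesn't make a better model if the scatter around the line is large.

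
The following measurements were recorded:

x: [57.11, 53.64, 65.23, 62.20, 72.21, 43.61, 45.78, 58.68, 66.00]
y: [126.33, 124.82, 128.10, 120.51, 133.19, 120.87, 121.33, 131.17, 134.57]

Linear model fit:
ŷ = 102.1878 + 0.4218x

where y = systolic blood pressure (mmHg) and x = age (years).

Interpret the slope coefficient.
On average, blood pressure is about 0.4218 mmHg higher for every extra year of age.

The slope coefficient β₁ = 0.4218 represents the marginal effect of age on blood pressure.

Interpretation:
- Age up by 1 year → predicted blood pressure increases by 0.4218 mmHg
- This is a linear approximation: the same per-unit change is assumed across the whole observed x range

The intercept β₀ = 102.1878 is the predicted blood pressure when age = 0; since the smallest observed x is 43.61, this is an extrapolation and mainly anchors the line.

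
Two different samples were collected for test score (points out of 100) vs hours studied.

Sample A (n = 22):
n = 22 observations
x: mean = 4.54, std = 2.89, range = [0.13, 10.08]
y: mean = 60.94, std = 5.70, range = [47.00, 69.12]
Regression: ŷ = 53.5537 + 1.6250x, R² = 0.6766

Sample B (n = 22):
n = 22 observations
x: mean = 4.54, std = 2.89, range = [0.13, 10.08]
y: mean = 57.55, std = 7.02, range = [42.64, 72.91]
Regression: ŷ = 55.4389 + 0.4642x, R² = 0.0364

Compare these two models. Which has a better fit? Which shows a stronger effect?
Model A has the better fit (R² = 0.6766 vs 0.0364). Model A shows the stronger effect (|β₁| = 1.6250 vs 0.4642).

Model Comparison:

Which explains more variance? (R²)
- Model A: R² = 0.6766 → 67.66% of variance in test score explained
- Model B: R² = 0.0364 → 3.64% of variance in test score explained
- 0.6766 > 0.0364 → Model A has the better fit

Which has the larger per-hour effect? (|β₁|)
- Model A: β₁ = 1.6250 → predicted test score rises 1.6250 points per additional hour of study time
- Model B: β₁ = 0.4642 → predicted test score rises 0.4642 points per additional hour of study time
- |1.6250| > |0.4642| → Model A shows the stronger marginal effect

Note: A steeper slope doesn't make a better model if the scatter around the line is large.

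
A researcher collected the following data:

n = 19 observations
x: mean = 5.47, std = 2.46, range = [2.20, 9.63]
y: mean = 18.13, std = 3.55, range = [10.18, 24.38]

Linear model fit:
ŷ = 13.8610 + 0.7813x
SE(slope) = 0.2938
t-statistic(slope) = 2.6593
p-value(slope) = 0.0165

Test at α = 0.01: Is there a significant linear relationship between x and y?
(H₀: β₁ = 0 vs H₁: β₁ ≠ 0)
Fail to reject H₀: p-value = 0.0165 ≥ α = 0.01. The linear relationship is not significant at the 1% level.

Hypothesis test for the slope coefficient:

H₀: β₁ = 0 (no linear relationship)
H₁: β₁ ≠ 0 (linear relationship exists)

Test statistic: t = β̂₁ / SE(β̂₁) = 0.7813 / 0.2938 = 2.6593

The p-value (0.0165) is the probability, under H₀, of a t-statistic at least as extreme as |t| = 2.6593 (two-sided, df = n − 2 = 17).

Decision rule: reject H₀ if p-value < α.
p-value = 0.0165 ≥ α = 0.01 → fail to reject H₀.

At α = 0.01 the data do not provide convincing evidence of a nonzero slope.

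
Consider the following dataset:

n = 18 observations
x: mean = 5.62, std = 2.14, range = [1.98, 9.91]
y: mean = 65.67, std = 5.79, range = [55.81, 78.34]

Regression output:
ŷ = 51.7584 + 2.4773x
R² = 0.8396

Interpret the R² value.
R² = 0.8396 means 83.96% of the variation in y is explained by the linear relationship with x. This indicates a strong fit.

R² (coefficient of determination) measures the proportion of variance in y explained by the regression model.

Here R² = 0.8396:
- Explained: 83.96% of the variation in y
- Unexplained (residual): 100% − 83.96% = 16.04%
- Rule of thumb (below 0.3 weak; 0.3 to below 0.7 moderate; 0.7 and above strong) → strong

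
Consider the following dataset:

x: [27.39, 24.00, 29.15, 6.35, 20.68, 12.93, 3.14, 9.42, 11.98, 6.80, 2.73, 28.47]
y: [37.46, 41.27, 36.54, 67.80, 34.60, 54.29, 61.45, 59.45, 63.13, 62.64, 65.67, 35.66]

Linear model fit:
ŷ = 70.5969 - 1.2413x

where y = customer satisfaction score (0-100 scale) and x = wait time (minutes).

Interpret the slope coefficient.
On average, satisfaction score is about 1.2413 points lower for every extra minute of wait time.

The slope coefficient β₁ = -1.2413 represents the marginal effect of wait time on satisfaction score.

Interpretation:
- Wait time up by 1 minute → predicted satisfaction score decreases by 1.2413 points
- This is a linear approximation: the same per-unit change is assumed across the whole observed x range
- The slope describes association in these data, not necessarily a causal effect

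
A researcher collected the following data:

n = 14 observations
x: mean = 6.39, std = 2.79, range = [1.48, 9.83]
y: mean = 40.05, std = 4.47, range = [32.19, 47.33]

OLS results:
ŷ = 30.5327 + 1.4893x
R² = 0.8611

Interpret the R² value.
About 86.11% of the variability in y is accounted for by the regression on x (R² = 0.8611) — a strong linear fit.

R² (coefficient of determination) measures the proportion of variance in y explained by the regression model.

Here R² = 0.8611:
- Explained: 86.11% of the variation in y
- Unexplained (residual): 100% − 86.11% = 13.89%
- Rule of thumb (below 0.3 weak; 0.3 to below 0.7 moderate; 0.7 and above strong) → strong

Equivalently, for simple linear regression R² = r², so |r| = √0.8611 ≈ 0.9280.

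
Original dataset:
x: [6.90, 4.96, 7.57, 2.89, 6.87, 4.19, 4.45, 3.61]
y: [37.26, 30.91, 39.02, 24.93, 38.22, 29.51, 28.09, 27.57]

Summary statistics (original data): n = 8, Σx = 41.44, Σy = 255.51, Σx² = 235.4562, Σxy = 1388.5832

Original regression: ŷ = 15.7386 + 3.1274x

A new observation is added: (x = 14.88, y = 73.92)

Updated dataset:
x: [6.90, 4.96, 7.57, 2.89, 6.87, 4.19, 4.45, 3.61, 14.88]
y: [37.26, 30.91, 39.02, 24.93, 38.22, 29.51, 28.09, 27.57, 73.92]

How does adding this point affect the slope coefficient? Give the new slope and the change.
New slope β₁ = 4.0889 versus 3.1274 before: a change of +0.9615 (+30.7%).

The new point has HIGH LEVERAGE: x = 14.88 is far from the original mean x̄ = 41.44/8 ≈ 5.18 (original range [2.89, 7.57]).

Step 1: Update the sums with the new point (n goes from 8 to 9)
Σx  = 41.44 + 14.88 = 56.32
Σy  = 255.51 + 73.92 = 329.43
Σx² = 235.4562 + 14.88² = 235.4562 + 221.4144 = 456.8706
Σxy = 1388.5832 + 14.88×73.92 = 1388.5832 + 1099.9296 = 2488.5128

Step 2: Recompute the slope with b₁ = (nΣxy − ΣxΣy) / (nΣx² − (Σx)²)
Numerator   = 9×2488.5128 − 56.32×329.43 = 22396.6152 − 18553.4976 = 3843.1176
Denominator = 9×456.8706 − 56.32² = 4111.8354 − 3171.9424 = 939.8930
b₁(new) = 3843.1176 / 939.8930 = 4.0889

(Same formula on the original sums: (8×1388.5832 − 41.44×255.51) / (8×235.4562 − 41.44²) = 520.3312 / 166.3760 = 3.1274, matching the given fit.)

Step 3: Change in slope
Δβ₁ = 4.0889 − 3.1274 = +0.9615
Relative change = +0.9615 / 3.1274 × 100% = +30.7%
→ the slope increases when the point is added.

Because the point sits above the extension of the original line at a high-leverage x, it tilts the fit up.
In practice: check such a point for data-entry or measurement error.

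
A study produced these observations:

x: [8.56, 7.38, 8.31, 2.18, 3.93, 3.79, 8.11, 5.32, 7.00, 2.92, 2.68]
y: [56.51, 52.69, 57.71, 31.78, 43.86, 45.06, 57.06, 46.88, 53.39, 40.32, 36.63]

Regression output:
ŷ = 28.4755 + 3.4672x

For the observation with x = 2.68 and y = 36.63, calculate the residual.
Residual = -1.1376

The residual is the difference between the actual value and the predicted value:

Residual = y - ŷ

Step 1: Calculate predicted value
ŷ = 28.4755 + 3.4672 × 2.68
ŷ = 37.7676

Step 2: Calculate residual
Residual = 36.63 - 37.7676
Residual = -1.1376

Sign check: y < ŷ, so the point is below the line and the fit overestimates here.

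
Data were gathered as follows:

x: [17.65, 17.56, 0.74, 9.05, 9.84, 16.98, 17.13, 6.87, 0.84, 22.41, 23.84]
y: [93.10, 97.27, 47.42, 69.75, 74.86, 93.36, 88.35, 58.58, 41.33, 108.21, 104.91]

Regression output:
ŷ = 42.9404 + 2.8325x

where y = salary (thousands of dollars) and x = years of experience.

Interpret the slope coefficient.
An increase of one year in experience is associated with a 2.8325 thousand dollars increase in predicted salary.

β₁ = 2.8325 is the change in predicted salary (thousand dollars) per additional year of experience.

Interpretation:
- Experience up by 1 year → predicted salary increases by 2.8325 thousand dollars
- The effect is assumed constant over the observed range of x (linearity)

The intercept β₀ = 42.9404 is the predicted salary when experience = 0; since the smallest observed x is 0.74, this is an extrapolation and mainly anchors the line.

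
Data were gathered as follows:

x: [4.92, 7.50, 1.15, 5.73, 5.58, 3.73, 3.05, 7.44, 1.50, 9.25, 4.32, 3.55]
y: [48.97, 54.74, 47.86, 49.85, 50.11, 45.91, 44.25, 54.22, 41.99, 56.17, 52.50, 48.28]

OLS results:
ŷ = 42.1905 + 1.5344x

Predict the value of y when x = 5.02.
ŷ = 49.8932

x = 5.02 lies inside the observed range [1.15, 9.25], so the fitted equation applies directly:

ŷ = 42.1905 + 1.5344 × 5.02
ŷ = 42.1905 + 7.7027
ŷ = 49.8932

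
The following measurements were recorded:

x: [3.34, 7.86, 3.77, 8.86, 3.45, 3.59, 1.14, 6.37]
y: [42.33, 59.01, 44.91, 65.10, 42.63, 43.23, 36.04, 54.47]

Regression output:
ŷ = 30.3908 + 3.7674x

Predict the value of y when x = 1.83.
ŷ = 37.2851

x = 1.83 lies inside the observed range [1.14, 8.86], so the fitted equation applies directly:

ŷ = 30.3908 + 3.7674 × 1.83
ŷ = 30.3908 + 6.8943
ŷ = 37.2851

This is a point prediction; actual observations scatter around it by roughly the residual standard deviation.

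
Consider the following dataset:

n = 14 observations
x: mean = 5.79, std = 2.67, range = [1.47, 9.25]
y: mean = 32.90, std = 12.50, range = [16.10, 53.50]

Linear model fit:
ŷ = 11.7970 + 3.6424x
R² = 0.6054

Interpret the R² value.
R² = 0.6054 means 60.54% of the variation in y is explained by the linear relationship with x. This indicates a moderate fit.

R² = 1 − SS_res/SS_tot compares the residual scatter to the total scatter of y about its mean.

Here R² = 0.6054:
- Explained: 60.54% of the variation in y
- Unexplained (residual): 100% − 60.54% = 39.46%
- Rule of thumb (below 0.3 weak; 0.3 to below 0.7 moderate; 0.7 and above strong) → moderate

Note: R² says nothing about causation, and a high R² does not by itself mean the linear form is appropriate — check the residuals.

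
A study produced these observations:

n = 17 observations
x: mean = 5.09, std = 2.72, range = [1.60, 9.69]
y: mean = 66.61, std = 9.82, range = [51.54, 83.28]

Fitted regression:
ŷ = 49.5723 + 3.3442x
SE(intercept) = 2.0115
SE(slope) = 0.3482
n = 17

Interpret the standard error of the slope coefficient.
The slope 3.3442 is pinned down to within about ±0.3482 (one SE) by these data — relative uncertainty 10.4%, i.e. precise.

SE(β̂₁) = s / √Sxx, where s is the residual standard deviation and Sxx = Σ(x − x̄)². It is the yardstick for how far β̂₁ = 3.3442 could plausibly be from the true slope.

Relative precision:
- SE / |β̂₁| = 0.3482 / 3.3442 = 10.4%
- Rule of thumb (under 20%: precise; 20% to under 50%: moderately precise; 50% or more: imprecise) → precise

Rough 95% range (±2 SE): 3.3442 ± 0.6964 → (2.6478, 4.0406).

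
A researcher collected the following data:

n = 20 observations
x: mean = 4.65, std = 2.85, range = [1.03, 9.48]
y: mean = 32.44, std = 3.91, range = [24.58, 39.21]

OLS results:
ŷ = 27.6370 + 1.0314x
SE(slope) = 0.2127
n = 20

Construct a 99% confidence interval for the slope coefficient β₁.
The 99% CI for β₁ is (0.4192, 1.6436)

Confidence interval for the slope:

The 99% CI for β₁ is: β̂₁ ± t*(α/2, n-2) × SE(β̂₁)

Step 1: Find critical t-value
- Confidence level = 0.99
- Degrees of freedom = n - 2 = 20 - 2 = 18
- t*(α/2, 18) = 2.8784

Step 2: Calculate margin of error
Margin = 2.8784 × 0.2127 = 0.6122

Step 3: Construct interval
CI = 1.0314 ± 0.6122
CI = (0.4192, 1.6436)

Interpretation: each one-unit increase in x is associated with a change in mean y of between 0.4192 and 1.6436, with 99% confidence.
Since 0 is outside the interval, a two-sided test at α = 0.01 would reject H₀: β₁ = 0.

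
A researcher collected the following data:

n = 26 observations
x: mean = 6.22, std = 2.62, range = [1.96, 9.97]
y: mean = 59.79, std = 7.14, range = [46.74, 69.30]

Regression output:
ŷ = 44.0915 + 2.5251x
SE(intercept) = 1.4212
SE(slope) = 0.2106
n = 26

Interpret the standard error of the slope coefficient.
SE(slope) = 0.2106 measures the uncertainty in the estimated slope. The coefficient is estimated precisely (SE/|β̂₁| = 8.3%).

What SE measures:
- The standard error quantifies the sampling variability of the coefficient estimate
- It is the estimated standard deviation of β̂₁ across hypothetical repeated samples of the same size
- Smaller SE → more precise estimate

Relative precision:
- SE / |β̂₁| = 0.2106 / 2.5251 = 8.3%
- Rule of thumb (under 20%: precise; 20% to under 50%: moderately precise; 50% or more: imprecise) → precise

Link to the t-test: t = β̂₁ / SE(β̂₁) = 2.5251 / 0.2106 = 11.9900, the statistic for H₀: β₁ = 0.

What drives SE(β̂₁): more residual scatter → larger SE; wider spread of x values → smaller SE; larger n (here n = 26) → smaller SE.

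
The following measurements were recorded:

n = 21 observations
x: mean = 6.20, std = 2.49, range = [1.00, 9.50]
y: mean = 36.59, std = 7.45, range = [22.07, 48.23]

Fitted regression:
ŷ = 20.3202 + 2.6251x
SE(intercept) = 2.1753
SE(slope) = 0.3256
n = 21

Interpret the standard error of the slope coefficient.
SE(β̂₁) = 0.3256 is the estimated standard deviation of the slope estimate across repeated samples; relative to β̂₁ = 2.6251 that is 12.4%, a precise estimate.

SE(β̂₁) = 0.3256 says: if we drew many samples of n = 21 from the same population and refit each time, the fitted slopes would scatter with a standard deviation of roughly 0.3256 around the true β₁.

Relative precision:
- SE / |β̂₁| = 0.3256 / 2.6251 = 12.4%
- Rule of thumb (under 20%: precise; 20% to under 50%: moderately precise; 50% or more: imprecise) → precise

Link to interval estimation: a confidence interval for β₁ is β̂₁ ± t* × 0.3256, so SE sets the half-width per unit of t*.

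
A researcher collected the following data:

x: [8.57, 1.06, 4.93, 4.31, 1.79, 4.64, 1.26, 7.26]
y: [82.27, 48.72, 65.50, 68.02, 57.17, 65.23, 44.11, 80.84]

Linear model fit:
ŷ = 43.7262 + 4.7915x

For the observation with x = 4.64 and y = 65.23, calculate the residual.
Residual = -0.7288

The residual is the difference between the actual value and the predicted value:

Residual = y - ŷ

Step 1: Calculate predicted value
ŷ = 43.7262 + 4.7915 × 4.64
ŷ = 65.9588

Step 2: Calculate residual
Residual = 65.23 - 65.9588
Residual = -0.7288

Interpretation: the model overestimates the actual value by 0.7288 at this point (negative residual → observation lies below the fitted line).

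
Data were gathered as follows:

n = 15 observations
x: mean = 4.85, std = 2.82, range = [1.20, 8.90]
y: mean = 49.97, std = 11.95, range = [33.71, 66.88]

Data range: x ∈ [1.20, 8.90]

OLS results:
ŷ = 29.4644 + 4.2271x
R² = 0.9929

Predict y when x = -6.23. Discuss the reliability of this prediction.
The equation gives ŷ = 3.1296; however x = -6.23 is 7.43 units below the observed range, so this extrapolated value should not be trusted.

Prediction calculation:
ŷ = 29.4644 + 4.2271 × (-6.23)
ŷ = 3.1296

Reliability:
- Data range: x ∈ [1.20, 8.90]
- Prediction point: x = -6.23 is 7.43 units below the observed range → this is EXTRAPOLATION, not interpolation

Why that matters here:
- R² describes fit only over the sampled x values; it says nothing about behaviour beyond them
- The linear relationship may not hold outside the observed range
- Real relationships often flatten, saturate, or turn nonlinear at extremes

The R² = 0.9929 only validates the fit within [1.20, 8.90]; treat ŷ = 3.1296 with caution.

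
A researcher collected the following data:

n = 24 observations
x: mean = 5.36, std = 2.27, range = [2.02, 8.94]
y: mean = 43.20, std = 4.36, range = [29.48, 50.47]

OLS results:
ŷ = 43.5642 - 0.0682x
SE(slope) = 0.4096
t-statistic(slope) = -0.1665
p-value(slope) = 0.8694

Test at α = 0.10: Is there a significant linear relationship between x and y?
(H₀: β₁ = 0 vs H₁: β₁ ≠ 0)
p-value = 0.8694 ≥ α = 0.10, so we fail to reject H₀. The relationship is not significant.

Hypothesis test for the slope coefficient:

H₀: β₁ = 0 (no linear relationship)
H₁: β₁ ≠ 0 (linear relationship exists)

Test statistic: t = β̂₁ / SE(β̂₁) = -0.0682 / 0.4096 = -0.1665

p = 0.8694: how often a slope estimate this far from 0 (in SE units) would arise by chance if β₁ were truly 0.

Decision rule: reject H₀ if p-value < α.
p-value = 0.8694 ≥ α = 0.10 → fail to reject H₀.

Conclusion: the linear association between x and y is not significant at the 10% level.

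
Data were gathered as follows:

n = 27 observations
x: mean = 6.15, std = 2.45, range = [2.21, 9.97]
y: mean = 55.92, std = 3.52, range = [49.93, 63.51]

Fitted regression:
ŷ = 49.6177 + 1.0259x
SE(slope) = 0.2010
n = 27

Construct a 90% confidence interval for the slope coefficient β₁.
The 90% CI for β₁ is (0.6826, 1.3692)

Confidence interval for the slope:

The 90% CI for β₁ is: β̂₁ ± t*(α/2, n-2) × SE(β̂₁)

Step 1: Find critical t-value
- Confidence level = 0.9
- Degrees of freedom = n - 2 = 27 - 2 = 25
- t*(α/2, 25) = 1.7081

Step 2: Calculate margin of error
Margin = 1.7081 × 0.2010 = 0.3433

Step 3: Construct interval
CI = 1.0259 ± 0.3433
CI = (0.6826, 1.3692)

Interpretation: each one-unit increase in x is associated with a change in mean y of between 0.6826 and 1.3692, with 90% confidence.
Both endpoints are positive, so the data support a genuinely positive slope at this confidence level.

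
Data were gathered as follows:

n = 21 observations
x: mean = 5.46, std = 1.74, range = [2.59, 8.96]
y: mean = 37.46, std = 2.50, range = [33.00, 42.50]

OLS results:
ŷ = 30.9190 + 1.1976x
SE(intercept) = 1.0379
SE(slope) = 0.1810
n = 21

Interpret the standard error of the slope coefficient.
The slope 1.1976 is pinned down to within about ±0.1810 (one SE) by these data — relative uncertainty 15.1%, i.e. precise.

What SE measures:
- The standard error quantifies the sampling variability of the coefficient estimate
- It is the estimated standard deviation of β̂₁ across hypothetical repeated samples of the same size
- Smaller SE → more precise estimate

Relative precision:
- SE / |β̂₁| = 0.1810 / 1.1976 = 15.1%
- Rule of thumb (under 20%: precise; 20% to under 50%: moderately precise; 50% or more: imprecise) → precise

Link to the t-test: t = β̂₁ / SE(β̂₁) = 1.1976 / 0.1810 = 6.6166, the statistic for H₀: β₁ = 0.

What drives SE(β̂₁): larger n (here n = 21) → smaller SE; wider spread of x values → smaller SE; more residual scatter → larger SE.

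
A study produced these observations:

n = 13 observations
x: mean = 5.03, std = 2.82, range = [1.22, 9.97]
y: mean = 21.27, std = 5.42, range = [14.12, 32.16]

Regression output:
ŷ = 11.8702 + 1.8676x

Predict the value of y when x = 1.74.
ŷ = 15.1198

x = 1.74 lies inside the observed range [1.22, 9.97], so the fitted equation applies directly:

ŷ = 11.8702 + 1.8676 × 1.74
ŷ = 11.8702 + 3.2496
ŷ = 15.1198

This is the fitted mean response at that x — an individual observation would come with a wider prediction interval.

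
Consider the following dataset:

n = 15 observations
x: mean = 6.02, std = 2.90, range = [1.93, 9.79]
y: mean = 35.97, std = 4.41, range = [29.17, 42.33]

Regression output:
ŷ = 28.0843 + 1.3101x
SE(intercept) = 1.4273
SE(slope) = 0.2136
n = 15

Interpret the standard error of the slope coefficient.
SE(β̂₁) = 0.2136 is the estimated standard deviation of the slope estimate across repeated samples; relative to β̂₁ = 1.3101 that is 16.3%, a precise estimate.

SE(β̂₁) = 0.2136 says: if we drew many samples of n = 15 from the same population and refit each time, the fitted slopes would scatter with a standard deviation of roughly 0.2136 around the true β₁.

Relative precision:
- SE / |β̂₁| = 0.2136 / 1.3101 = 16.3%
- Rule of thumb (under 20%: precise; 20% to under 50%: moderately precise; 50% or more: imprecise) → precise

Link to interval estimation: a confidence interval for β₁ is β̂₁ ± t* × 0.2136, so SE sets the half-width per unit of t*.

What drives SE(β̂₁): larger n (here n = 15) → smaller SE.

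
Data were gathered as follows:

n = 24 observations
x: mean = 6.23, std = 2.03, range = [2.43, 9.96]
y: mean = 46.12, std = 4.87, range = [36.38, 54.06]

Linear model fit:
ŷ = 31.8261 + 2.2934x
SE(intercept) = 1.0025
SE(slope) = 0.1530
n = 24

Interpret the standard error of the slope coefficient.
SE(β̂₁) = 0.1530 is the estimated standard deviation of the slope estimate across repeated samples; relative to β̂₁ = 2.2934 that is 6.7%, a precise estimate.

SE(β̂₁) = s / √Sxx, where s is the residual standard deviation and Sxx = Σ(x − x̄)². It is the yardstick for how far β̂₁ = 2.2934 could plausibly be from the true slope.

Relative precision:
- SE / |β̂₁| = 0.1530 / 2.2934 = 6.7%
- Rule of thumb (under 20%: precise; 20% to under 50%: moderately precise; 50% or more: imprecise) → precise

Link to interval estimation: a confidence interval for β₁ is β̂₁ ± t* × 0.1530, so SE sets the half-width per unit of t*.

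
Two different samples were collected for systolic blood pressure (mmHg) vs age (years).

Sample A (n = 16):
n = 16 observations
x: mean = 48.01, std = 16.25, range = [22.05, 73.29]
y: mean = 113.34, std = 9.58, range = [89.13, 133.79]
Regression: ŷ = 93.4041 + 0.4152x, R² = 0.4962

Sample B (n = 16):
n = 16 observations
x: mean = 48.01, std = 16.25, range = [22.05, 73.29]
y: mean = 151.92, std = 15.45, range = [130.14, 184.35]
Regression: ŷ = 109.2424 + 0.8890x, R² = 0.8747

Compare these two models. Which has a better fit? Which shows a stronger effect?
Model B has the better fit (R² = 0.8747 vs 0.4962). Model B shows the stronger effect (|β₁| = 0.8890 vs 0.4152).

Model Comparison:

Fit — compare R²:
- Model A: R² = 0.4962 → 49.62% of variance in blood pressure explained
- Model B: R² = 0.8747 → 87.47% of variance in blood pressure explained
- 0.8747 > 0.4962 → Model B has the better fit

Which has the larger per-year effect? (|β₁|)
- Model A: β₁ = 0.4152 → predicted blood pressure rises 0.4152 mmHg per additional year of age
- Model B: β₁ = 0.8890 → predicted blood pressure rises 0.8890 mmHg per additional year of age
- |0.4152| < |0.8890| → Model B shows the stronger marginal effect

Notes:
- The two samples could reflect different populations, time periods, or measurement quality.
- R² measures how tightly points cluster around the line; β₁ measures how steep the line is — they answer different questions.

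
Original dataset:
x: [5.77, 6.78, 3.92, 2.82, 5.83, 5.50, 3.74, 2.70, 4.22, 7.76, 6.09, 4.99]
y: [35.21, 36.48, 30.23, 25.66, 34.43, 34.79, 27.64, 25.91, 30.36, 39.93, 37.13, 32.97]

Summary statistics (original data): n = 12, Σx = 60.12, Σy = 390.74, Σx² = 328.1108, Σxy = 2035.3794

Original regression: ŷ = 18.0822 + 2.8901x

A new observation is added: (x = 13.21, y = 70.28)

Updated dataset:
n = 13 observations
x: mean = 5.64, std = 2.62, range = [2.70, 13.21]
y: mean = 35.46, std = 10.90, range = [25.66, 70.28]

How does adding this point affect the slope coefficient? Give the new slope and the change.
New slope β₁ = 4.0827 versus 2.8901 before: a change of +1.1926 (+41.3%).

x = 13.21 lies well outside the original x-range [2.70, 7.76] (x̄ ≈ 5.01), so this observation has high leverage and can move the slope substantially.

Step 1: Update the sums with the new point (n goes from 12 to 13)
Σx  = 60.12 + 13.21 = 73.33
Σy  = 390.74 + 70.28 = 461.02
Σx² = 328.1108 + 13.21² = 328.1108 + 174.5041 = 502.6149
Σxy = 2035.3794 + 13.21×70.28 = 2035.3794 + 928.3988 = 2963.7782

Step 2: Recompute the slope with b₁ = (nΣxy − ΣxΣy) / (nΣx² − (Σx)²)
Numerator   = 13×2963.7782 − 73.33×461.02 = 38529.1166 − 33806.5966 = 4722.5200
Denominator = 13×502.6149 − 73.33² = 6533.9937 − 5377.2889 = 1156.7048
b₁(new) = 4722.5200 / 1156.7048 = 4.0827

(Same formula on the original sums: (12×2035.3794 − 60.12×390.74) / (12×328.1108 − 60.12²) = 933.2640 / 322.9152 = 2.8901, matching the given fit.)

Step 3: Change in slope
Δβ₁ = 4.0827 − 2.8901 = +1.1926
Relative change = +1.1926 / 2.8901 × 100% = +41.3%
→ the slope increases when the point is added.

A high-leverage point only changes the slope if it is off the original line; here y = 70.28 is above the original trend, so the slope increases.
In practice: investigate whether it comes from the same population as the rest of the sample.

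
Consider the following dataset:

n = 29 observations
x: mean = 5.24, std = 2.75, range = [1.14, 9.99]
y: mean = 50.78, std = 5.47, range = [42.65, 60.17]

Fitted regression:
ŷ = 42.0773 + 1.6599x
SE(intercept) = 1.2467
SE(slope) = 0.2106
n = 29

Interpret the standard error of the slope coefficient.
SE(β̂₁) = 0.2106 is the estimated standard deviation of the slope estimate across repeated samples; relative to β̂₁ = 1.6599 that is 12.7%, a precise estimate.

SE(β̂₁) = s / √Sxx, where s is the residual standard deviation and Sxx = Σ(x − x̄)². It is the yardstick for how far β̂₁ = 1.6599 could plausibly be from the true slope.

Relative precision:
- SE / |β̂₁| = 0.2106 / 1.6599 = 12.7%
- Rule of thumb (under 20%: precise; 20% to under 50%: moderately precise; 50% or more: imprecise) → precise

Link to interval estimation: a confidence interval for β₁ is β̂₁ ± t* × 0.2106, so SE sets the half-width per unit of t*.

What drives SE(β̂₁): larger n (here n = 29) → smaller SE.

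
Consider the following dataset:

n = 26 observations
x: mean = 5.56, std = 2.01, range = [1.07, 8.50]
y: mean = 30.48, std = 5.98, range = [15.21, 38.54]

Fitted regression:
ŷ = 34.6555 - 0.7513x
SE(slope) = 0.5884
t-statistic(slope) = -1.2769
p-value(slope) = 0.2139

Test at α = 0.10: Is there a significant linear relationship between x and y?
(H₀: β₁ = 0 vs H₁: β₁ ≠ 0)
Since p-value = 0.2139 ≥ α = 0.10, fail to reject H₀ — the slope is not significantly different from 0.

Hypothesis test for the slope coefficient:

H₀: β₁ = 0 (no linear relationship)
H₁: β₁ ≠ 0 (linear relationship exists)

Test statistic: t = β̂₁ / SE(β̂₁) = -0.7513 / 0.5884 = -1.2769

The p-value (0.2139) is the probability, under H₀, of a t-statistic at least as extreme as |t| = 1.2769 (two-sided, df = n − 2 = 24).

Decision rule: reject H₀ if p-value < α.
p-value = 0.2139 ≥ α = 0.10 → fail to reject H₀.

At α = 0.10 the data do not provide convincing evidence of a nonzero slope.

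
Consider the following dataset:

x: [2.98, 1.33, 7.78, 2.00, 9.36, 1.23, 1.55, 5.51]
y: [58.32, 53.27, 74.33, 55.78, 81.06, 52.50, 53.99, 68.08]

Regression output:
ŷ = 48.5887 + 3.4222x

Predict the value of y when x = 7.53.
ŷ = 74.3579

x = 7.53 lies inside the observed range [1.23, 9.36], so the fitted equation applies directly:

ŷ = 48.5887 + 3.4222 × 7.53
ŷ = 48.5887 + 25.7692
ŷ = 74.3579

This is a point prediction; actual observations scatter around it by roughly the residual standard deviation.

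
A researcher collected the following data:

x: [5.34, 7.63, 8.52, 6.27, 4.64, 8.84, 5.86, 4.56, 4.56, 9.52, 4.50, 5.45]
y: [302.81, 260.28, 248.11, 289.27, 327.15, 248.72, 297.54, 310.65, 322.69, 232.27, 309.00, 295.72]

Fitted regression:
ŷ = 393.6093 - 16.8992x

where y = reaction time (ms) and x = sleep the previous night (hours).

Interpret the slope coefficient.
On average, reaction time is about 16.8992 ms lower for every extra hour of sleep.

The slope coefficient β₁ = -16.8992 represents the marginal effect of sleep on reaction time.

Interpretation:
- Sleep up by 1 hour → predicted reaction time decreases by 16.8992 ms
- The effect is assumed constant over the observed range of x (linearity)
- The sign (−) gives the direction; the magnitude 16.8992 gives the size of the effect per hour

(β₀ = 393.6093 is the fitted value at x = 0 and is not part of the slope interpretation.)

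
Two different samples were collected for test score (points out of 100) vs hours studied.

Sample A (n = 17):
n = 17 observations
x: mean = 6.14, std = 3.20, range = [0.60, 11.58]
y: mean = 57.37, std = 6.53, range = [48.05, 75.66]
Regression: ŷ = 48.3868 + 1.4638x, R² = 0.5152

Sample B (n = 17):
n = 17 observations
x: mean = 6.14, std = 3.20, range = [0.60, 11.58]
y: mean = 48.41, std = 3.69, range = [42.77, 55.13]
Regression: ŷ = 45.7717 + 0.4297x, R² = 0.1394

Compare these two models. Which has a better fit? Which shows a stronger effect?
Model A has the better fit (R² = 0.5152 vs 0.1394). Model A shows the stronger effect (|β₁| = 1.4638 vs 0.4297).

Model Comparison:

Which explains more variance? (R²)
- Model A: R² = 0.5152 → 51.52% of variance in test score explained
- Model B: R² = 0.1394 → 13.94% of variance in test score explained
- 0.5152 > 0.1394 → Model A has the better fit

Which has the larger per-hour effect? (|β₁|)
- Model A: β₁ = 1.4638 → predicted test score rises 1.4638 points per additional hour of study time
- Model B: β₁ = 0.4297 → predicted test score rises 0.4297 points per additional hour of study time
- |1.4638| > |0.4297| → Model A shows the stronger marginal effect

Notes:
- A better fit (higher R²) doesn't necessarily mean a more important relationship.
- A steeper slope doesn't make a better model if the scatter around the line is large.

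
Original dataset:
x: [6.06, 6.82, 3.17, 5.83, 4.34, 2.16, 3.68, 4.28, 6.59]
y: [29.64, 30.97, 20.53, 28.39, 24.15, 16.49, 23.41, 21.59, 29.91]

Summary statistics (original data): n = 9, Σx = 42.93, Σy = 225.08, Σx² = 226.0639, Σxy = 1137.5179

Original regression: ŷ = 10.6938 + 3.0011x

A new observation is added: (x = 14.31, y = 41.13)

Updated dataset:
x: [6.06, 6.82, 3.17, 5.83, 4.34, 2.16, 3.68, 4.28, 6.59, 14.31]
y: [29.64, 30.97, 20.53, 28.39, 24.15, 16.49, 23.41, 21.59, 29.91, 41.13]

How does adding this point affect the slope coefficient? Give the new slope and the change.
Adding the point moves β₁ from 3.0011 to 1.9603, i.e. it decreases by 1.0408 (-34.7%).

The new point has HIGH LEVERAGE: x = 14.31 is far from the original mean x̄ = 42.93/9 ≈ 4.77 (original range [2.16, 6.82]).

Step 1: Update the sums with the new point (n goes from 9 to 10)
Σx  = 42.93 + 14.31 = 57.24
Σy  = 225.08 + 41.13 = 266.21
Σx² = 226.0639 + 14.31² = 226.0639 + 204.7761 = 430.8400
Σxy = 1137.5179 + 14.31×41.13 = 1137.5179 + 588.5703 = 1726.0882

Step 2: Recompute the slope with b₁ = (nΣxy − ΣxΣy) / (nΣx² − (Σx)²)
Numerator   = 10×1726.0882 − 57.24×266.21 = 17260.8820 − 15237.8604 = 2023.0216
Denominator = 10×430.8400 − 57.24² = 4308.4000 − 3276.4176 = 1031.9824
b₁(new) = 2023.0216 / 1031.9824 = 1.9603

(Same formula on the original sums: (9×1137.5179 − 42.93×225.08) / (9×226.0639 − 42.93²) = 574.9767 / 191.5902 = 3.0011, matching the given fit.)

Step 3: Change in slope
Δβ₁ = 1.9603 − 3.0011 = -1.0408
Relative change = -1.0408 / 3.0011 × 100% = -34.7%
→ the slope decreases when the point is added.

Because the point sits below the extension of the original line at a high-leverage x, it tilts the fit down.
In practice: investigate whether it comes from the same population as the rest of the sample; examine leverage (hᵢ) and Cook's distance rather than deleting it automatically.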